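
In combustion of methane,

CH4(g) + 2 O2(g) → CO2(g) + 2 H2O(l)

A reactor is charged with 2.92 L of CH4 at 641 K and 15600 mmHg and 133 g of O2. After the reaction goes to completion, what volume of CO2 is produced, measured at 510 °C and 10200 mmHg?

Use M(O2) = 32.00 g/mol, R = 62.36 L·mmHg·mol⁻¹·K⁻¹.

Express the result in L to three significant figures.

n(CH4) = PV/RT = (15600 × 2.92) / (62.36 × 641) = 1.140 mol
n(O2) = 133 / 32.00 = 4.156 mol
For 1.140 mol CH4, stoichiometry requires (2/1) × 1.140 = 2.280 mol O2; 4.156 mol is available, so CH4 is limiting.
n(CO2) = (1/1) × 1.140 = 1.140 mol
V(CO2) = nRT/P = 1.140 × 62.36 × 783.15 / 10200 = 5.458 L

5.46 L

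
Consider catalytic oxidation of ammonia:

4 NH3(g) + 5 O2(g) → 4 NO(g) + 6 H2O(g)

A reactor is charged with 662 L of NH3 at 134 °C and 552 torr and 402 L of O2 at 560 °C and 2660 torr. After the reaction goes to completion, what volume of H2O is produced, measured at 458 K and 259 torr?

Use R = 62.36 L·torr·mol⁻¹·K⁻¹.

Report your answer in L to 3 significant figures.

2380 L

n(NH3) = PV/RT = (552 × 662) / (62.36 × 407.15) = 14.39 mol
n(O2) = PV/RT = (2660 × 402) / (62.36 × 833.15) = 20.58 mol
For 14.39 mol NH3, stoichiometry requires (5/4) × 14.39 = 17.99 mol O2; 20.58 mol is available, so NH3 is limiting.
n(H2O) = (6/4) × 14.39 = 21.59 mol
V(H2O) = nRT/P = 21.59 × 62.36 × 458 / 259 = 2381 L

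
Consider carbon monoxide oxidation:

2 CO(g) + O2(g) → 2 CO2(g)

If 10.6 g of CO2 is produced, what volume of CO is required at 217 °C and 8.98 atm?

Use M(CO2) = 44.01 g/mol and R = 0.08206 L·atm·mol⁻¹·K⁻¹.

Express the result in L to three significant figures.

1.08 L

n(CO2) = 10.60 / 44.01 = 0.2409 mol
n(CO) = (2/2) × 0.2409 = 0.2409 mol
V = nRT/P = 0.2409 × 0.08206 × 490.15 / 8.98 = 1.079 L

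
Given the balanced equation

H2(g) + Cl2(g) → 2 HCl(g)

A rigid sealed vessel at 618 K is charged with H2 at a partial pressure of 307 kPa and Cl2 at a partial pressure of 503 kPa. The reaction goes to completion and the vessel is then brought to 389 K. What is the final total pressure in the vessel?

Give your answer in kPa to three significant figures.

At constant V, partial pressures at 618 K are proportional to moles, so apply stoichiometry directly to pressures.
P(Cl2) required for 307 kPa of H2 = (1/1) × 307 = 307.0 kPa; available 503 kPa, so H2 is limiting.
P(Cl2) remaining = 503 − (1/1) × 307 = 196.0 kPa
P(gaseous products) = (2)/1 × 307 = 614.0 kPa
P_total at 618 K = 196.0 + 614.0 = 810.0 kPa
Scaling to 389 K: P = 810.0 × 389/618 = 509.9 kPa

510 kPa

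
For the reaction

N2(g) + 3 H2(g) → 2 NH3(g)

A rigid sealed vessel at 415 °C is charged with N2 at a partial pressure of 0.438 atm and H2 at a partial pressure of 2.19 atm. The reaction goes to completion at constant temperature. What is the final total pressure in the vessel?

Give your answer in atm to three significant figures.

1.75 atm

With V and T fixed, P_i ∝ n_i, so the mole ratios apply directly to partial pressures at 415 °C.
P(H2) required for 0.438 atm of N2 = (3/1) × 0.438 = 1.314 atm; available 2.19 atm, so N2 is limiting.
P(H2) remaining = 2.19 − (3/1) × 0.438 = 0.8760 atm
P(gaseous products) = (2)/1 × 0.438 = 0.8760 atm
P_total at 415 °C = 0.8760 + 0.8760 = 1.752 atm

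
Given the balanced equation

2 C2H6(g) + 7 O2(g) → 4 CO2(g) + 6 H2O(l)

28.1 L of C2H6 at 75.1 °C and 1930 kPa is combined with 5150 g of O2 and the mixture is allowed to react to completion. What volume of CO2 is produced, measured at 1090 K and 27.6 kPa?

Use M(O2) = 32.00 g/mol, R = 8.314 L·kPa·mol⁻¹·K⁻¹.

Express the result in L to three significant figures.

12300 L

n(C2H6) = PV/RT = (1930 × 28.1) / (8.314 × 348.25) = 18.73 mol
n(O2) = 5150 / 32.00 = 160.9 mol
For 18.73 mol C2H6, stoichiometry requires (7/2) × 18.73 = 65.56 mol O2; 160.9 mol is available, so C2H6 is limiting.
n(CO2) = (4/2) × 18.73 = 37.46 mol
V(CO2) = nRT/P = 37.46 × 8.314 × 1090 / 27.6 = 12300 L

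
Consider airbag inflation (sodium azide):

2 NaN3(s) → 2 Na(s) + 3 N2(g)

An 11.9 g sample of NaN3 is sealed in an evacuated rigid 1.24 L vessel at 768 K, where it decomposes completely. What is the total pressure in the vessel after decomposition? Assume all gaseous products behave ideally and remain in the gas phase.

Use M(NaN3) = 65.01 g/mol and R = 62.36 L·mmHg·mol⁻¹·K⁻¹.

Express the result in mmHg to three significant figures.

10600 mmHg

n(NaN3) = 11.9 / 65.01 = 0.1830 mol
n(gas produced) = (3/2) × 0.1830 = 0.2745 mol
P = nRT/V = 0.2745 × 62.36 × 768 / 1.24 = 10600 mmHg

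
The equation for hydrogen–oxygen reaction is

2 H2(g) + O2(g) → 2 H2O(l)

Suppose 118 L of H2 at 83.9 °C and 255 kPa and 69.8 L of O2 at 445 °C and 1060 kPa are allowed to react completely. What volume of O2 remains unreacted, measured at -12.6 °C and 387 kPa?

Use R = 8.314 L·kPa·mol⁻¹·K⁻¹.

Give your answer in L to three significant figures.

41.0 L

n(H2) = PV/RT = (255 × 118) / (8.314 × 357.05) = 10.14 mol
n(O2) = PV/RT = (1060 × 69.8) / (8.314 × 718.15) = 12.39 mol
For 10.14 mol H2, stoichiometry requires (1/2) × 10.14 = 5.070 mol O2; 12.39 mol is available, so H2 is limiting.
n(O2) consumed = (1/2) × 10.14 = 5.070 mol; remaining = 12.39 − 5.070 = 7.320 mol
V(O2) = nRT/P = 7.320 × 8.314 × 260.55 / 387 = 40.97 L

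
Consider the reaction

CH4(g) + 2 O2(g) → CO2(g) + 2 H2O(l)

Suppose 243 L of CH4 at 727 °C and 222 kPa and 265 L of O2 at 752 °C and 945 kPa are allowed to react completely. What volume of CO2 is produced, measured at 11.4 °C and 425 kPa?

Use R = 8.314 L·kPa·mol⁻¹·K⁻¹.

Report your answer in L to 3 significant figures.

n(CH4) = PV/RT = (222 × 243) / (8.314 × 1000.15) = 6.488 mol
n(O2) = PV/RT = (945 × 265) / (8.314 × 1025.15) = 29.38 mol
For 6.488 mol CH4, stoichiometry requires (2/1) × 6.488 = 12.98 mol O2; 29.38 mol is available, so CH4 is limiting.
n(CO2) = (1/1) × 6.488 = 6.488 mol
V(CO2) = nRT/P = 6.488 × 8.314 × 284.55 / 425 = 36.12 L

36.1 L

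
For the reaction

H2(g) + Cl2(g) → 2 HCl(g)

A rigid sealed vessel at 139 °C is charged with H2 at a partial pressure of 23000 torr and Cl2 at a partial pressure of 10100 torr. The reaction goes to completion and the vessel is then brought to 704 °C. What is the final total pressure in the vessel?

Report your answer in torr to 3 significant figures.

Because the vessel is rigid and T is held at 139 °C, work the stoichiometry in partial pressures (P_i = n_iRT/V).
P(Cl2) required for 23000 torr of H2 = (1/1) × 23000 = 23000 torr; available 10100 torr, so Cl2 is limiting.
P(H2) remaining = 23000 − (1/1) × 10100 = 12900 torr
P(gaseous products) = (2)/1 × 10100 = 20200 torr
P_total at 139 °C = 12900 + 20200 = 33100 torr
Scaling to 704 °C: P = 33100 × 977.15/412.15 = 78480 torr

78500 torr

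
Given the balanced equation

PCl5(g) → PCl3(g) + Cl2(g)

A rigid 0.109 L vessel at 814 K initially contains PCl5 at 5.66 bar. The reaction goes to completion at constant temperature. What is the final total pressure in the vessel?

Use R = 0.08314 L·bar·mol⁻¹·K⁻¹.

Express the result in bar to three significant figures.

11.3 bar

At constant T and V, P ∝ n(gas): 1 mol gas → 2 mol gas.
P_final = (2/1) × 5.66 = 11.32 bar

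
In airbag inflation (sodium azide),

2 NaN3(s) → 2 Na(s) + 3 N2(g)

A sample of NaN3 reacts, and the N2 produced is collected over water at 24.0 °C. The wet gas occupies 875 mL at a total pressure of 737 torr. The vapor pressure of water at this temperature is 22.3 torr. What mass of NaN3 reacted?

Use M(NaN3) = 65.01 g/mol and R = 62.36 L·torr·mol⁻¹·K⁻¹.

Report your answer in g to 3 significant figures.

P(N2) = 737 − 22.3 = 714.7 torr
n(N2) = PV/RT = (714.7 × 0.8750) / (62.36 × 297.15) = 0.03375 mol
n(NaN3) = (2/3) × 0.03375 = 0.02250 mol
m(NaN3) = 0.02250 × 65.01 = 1.463 g

1.46 g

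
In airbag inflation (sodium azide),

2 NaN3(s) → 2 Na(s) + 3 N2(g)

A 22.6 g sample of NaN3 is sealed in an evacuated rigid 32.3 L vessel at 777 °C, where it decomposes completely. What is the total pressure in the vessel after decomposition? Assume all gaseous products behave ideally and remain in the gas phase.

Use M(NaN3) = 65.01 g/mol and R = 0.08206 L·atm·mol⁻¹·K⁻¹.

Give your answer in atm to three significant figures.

n(NaN3) = 22.6 / 65.01 = 0.3476 mol
n(gas produced) = (3/2) × 0.3476 = 0.5214 mol
P = nRT/V = 0.5214 × 0.08206 × 1050.15 / 32.3 = 1.391 atm

1.39 atm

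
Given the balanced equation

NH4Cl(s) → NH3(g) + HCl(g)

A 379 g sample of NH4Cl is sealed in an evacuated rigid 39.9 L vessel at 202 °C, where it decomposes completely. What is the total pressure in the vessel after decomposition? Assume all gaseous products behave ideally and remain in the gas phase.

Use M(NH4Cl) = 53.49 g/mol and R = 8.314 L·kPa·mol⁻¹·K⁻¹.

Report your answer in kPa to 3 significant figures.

n(NH4Cl) = 379 / 53.49 = 7.085 mol
n(gas produced) = (2/1) × 7.085 = 14.17 mol
P = nRT/V = 14.17 × 8.314 × 475.15 / 39.9 = 1403 kPa

1400 kPa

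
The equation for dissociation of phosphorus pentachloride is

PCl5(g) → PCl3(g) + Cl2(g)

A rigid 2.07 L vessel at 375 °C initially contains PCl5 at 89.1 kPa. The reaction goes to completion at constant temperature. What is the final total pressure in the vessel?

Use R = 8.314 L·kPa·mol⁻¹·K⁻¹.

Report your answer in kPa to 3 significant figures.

178 kPa

Since T and V are fixed, P_final/P_initial = n_final/n_initial = 2/1.
P_final = (2/1) × 89.1 = 178.2 kPa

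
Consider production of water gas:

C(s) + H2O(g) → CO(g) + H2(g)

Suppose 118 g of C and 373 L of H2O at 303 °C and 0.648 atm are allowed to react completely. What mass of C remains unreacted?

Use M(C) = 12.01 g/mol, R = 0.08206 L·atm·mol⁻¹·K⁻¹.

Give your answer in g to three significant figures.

56.6 g

n(C) = 118 / 12.01 = 9.825 mol
n(H2O) = PV/RT = (0.648 × 373) / (0.08206 × 576.15) = 5.112 mol
For 9.825 mol C, stoichiometry requires (1/1) × 9.825 = 9.825 mol H2O; 5.112 mol is available, so H2O is limiting.
n(C) consumed = (1/1) × 5.112 = 5.112 mol; remaining = 9.825 − 5.112 = 4.713 mol
m(C) = 4.713 × 12.01 = 56.60 g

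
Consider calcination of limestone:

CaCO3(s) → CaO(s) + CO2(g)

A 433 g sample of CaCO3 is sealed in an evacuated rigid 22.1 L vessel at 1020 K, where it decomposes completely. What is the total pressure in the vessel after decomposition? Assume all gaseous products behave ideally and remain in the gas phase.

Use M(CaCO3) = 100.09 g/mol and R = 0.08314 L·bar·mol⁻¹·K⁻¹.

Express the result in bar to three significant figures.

16.6 bar

n(CaCO3) = 433 / 100.09 = 4.326 mol
n(gas produced) = (1/1) × 4.326 = 4.326 mol
P = nRT/V = 4.326 × 0.08314 × 1020 / 22.1 = 16.60 bar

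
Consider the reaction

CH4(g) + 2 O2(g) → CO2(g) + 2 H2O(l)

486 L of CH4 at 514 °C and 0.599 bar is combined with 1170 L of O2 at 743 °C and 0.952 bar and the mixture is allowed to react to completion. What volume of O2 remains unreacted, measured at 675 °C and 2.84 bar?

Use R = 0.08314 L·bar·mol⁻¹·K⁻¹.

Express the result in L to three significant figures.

119 L

n(CH4) = PV/RT = (0.599 × 486) / (0.08314 × 787.15) = 4.448 mol
n(O2) = PV/RT = (0.952 × 1170) / (0.08314 × 1016.15) = 13.18 mol
For 4.448 mol CH4, stoichiometry requires (2/1) × 4.448 = 8.896 mol O2; 13.18 mol is available, so CH4 is limiting.
n(O2) consumed = (2/1) × 4.448 = 8.896 mol; remaining = 13.18 − 8.896 = 4.284 mol
V(O2) = nRT/P = 4.284 × 0.08314 × 948.15 / 2.84 = 118.9 L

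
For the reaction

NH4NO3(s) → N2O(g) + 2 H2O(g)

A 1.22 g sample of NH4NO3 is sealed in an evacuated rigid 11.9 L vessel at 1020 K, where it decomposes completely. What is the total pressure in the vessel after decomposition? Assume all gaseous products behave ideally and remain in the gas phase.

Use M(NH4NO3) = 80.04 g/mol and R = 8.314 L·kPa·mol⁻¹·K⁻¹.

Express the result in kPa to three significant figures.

32.6 kPa

n(NH4NO3) = 1.22 / 80.04 = 0.01524 mol
n(gas produced) = (3/1) × 0.01524 = 0.04572 mol
P = nRT/V = 0.04572 × 8.314 × 1020 / 11.9 = 32.58 kPa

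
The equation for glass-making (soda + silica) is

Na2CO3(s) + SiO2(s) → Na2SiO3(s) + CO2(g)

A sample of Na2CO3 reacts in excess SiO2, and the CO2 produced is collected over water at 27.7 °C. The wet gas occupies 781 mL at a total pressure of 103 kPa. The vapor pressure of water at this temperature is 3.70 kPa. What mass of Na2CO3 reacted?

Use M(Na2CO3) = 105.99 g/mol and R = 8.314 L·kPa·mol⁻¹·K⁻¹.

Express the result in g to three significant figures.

3.29 g

P(CO2) = 103 − 3.70 = 99.30 kPa
n(CO2) = PV/RT = (99.30 × 0.7810) / (8.314 × 300.85) = 0.03101 mol
n(Na2CO3) = (1/1) × 0.03101 = 0.03101 mol
m(Na2CO3) = 0.03101 × 105.99 = 3.287 g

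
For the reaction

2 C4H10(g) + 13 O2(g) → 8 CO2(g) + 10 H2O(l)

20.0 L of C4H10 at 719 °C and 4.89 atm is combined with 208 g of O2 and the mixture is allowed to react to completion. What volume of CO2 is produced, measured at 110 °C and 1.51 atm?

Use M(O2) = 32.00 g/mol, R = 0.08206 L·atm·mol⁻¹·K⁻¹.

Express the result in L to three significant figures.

n(C4H10) = PV/RT = (4.89 × 20.0) / (0.08206 × 992.15) = 1.201 mol
n(O2) = 208 / 32.00 = 6.500 mol
For 1.201 mol C4H10, stoichiometry requires (13/2) × 1.201 = 7.807 mol O2; 6.500 mol is available, so O2 is limiting.
n(CO2) = (8/13) × 6.500 = 4.000 mol
V(CO2) = nRT/P = 4.000 × 0.08206 × 383.15 / 1.51 = 83.29 L

83.3 L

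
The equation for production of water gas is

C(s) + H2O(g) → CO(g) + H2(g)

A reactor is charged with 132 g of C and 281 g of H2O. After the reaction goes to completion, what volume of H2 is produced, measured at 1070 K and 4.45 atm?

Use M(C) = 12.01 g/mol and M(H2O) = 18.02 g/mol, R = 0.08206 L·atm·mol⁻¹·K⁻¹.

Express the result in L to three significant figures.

217 L

n(C) = 132 / 12.01 = 10.99 mol
n(H2O) = 281 / 18.02 = 15.59 mol
For 10.99 mol C, stoichiometry requires (1/1) × 10.99 = 10.99 mol H2O; 15.59 mol is available, so C is limiting.
n(H2) = (1/1) × 10.99 = 10.99 mol
V(H2) = nRT/P = 10.99 × 0.08206 × 1070 / 4.45 = 216.8 L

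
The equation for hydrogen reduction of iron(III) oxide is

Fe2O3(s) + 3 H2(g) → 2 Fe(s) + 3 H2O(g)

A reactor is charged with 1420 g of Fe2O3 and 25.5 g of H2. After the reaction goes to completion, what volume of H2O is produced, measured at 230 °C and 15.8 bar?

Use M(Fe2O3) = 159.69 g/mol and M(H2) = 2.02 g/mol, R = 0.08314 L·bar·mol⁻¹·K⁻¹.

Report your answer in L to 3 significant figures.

33.4 L

n(Fe2O3) = 1420 / 159.69 = 8.892 mol
n(H2) = 25.5 / 2.02 = 12.62 mol
For 8.892 mol Fe2O3, stoichiometry requires (3/1) × 8.892 = 26.68 mol H2; 12.62 mol is available, so H2 is limiting.
n(H2O) = (3/3) × 12.62 = 12.62 mol
V(H2O) = nRT/P = 12.62 × 0.08314 × 503.15 / 15.8 = 33.41 L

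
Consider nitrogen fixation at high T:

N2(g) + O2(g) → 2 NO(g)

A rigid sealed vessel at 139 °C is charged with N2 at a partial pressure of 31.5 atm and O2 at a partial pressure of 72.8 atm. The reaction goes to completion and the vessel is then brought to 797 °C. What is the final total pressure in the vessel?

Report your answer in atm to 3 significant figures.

At constant V, partial pressures at 139 °C are proportional to moles, so apply stoichiometry directly to pressures.
P(O2) required for 31.5 atm of N2 = (1/1) × 31.5 = 31.50 atm; available 72.8 atm, so N2 is limiting.
P(O2) remaining = 72.8 − (1/1) × 31.5 = 41.30 atm
P(gaseous products) = (2)/1 × 31.5 = 63.00 atm
P_total at 139 °C = 41.30 + 63.00 = 104.3 atm
Scaling to 797 °C: P = 104.3 × 1070.15/412.15 = 270.8 atm

271 atm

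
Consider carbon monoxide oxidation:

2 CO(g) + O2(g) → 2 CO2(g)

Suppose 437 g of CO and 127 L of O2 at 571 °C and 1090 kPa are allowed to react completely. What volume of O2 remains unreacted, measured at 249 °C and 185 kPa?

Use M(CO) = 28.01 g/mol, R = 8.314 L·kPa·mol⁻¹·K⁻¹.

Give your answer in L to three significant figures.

280 L

n(CO) = 437 / 28.01 = 15.60 mol
n(O2) = PV/RT = (1090 × 127) / (8.314 × 844.15) = 19.72 mol
For 15.60 mol CO, stoichiometry requires (1/2) × 15.60 = 7.800 mol O2; 19.72 mol is available, so CO is limiting.
n(O2) consumed = (1/2) × 15.60 = 7.800 mol; remaining = 19.72 − 7.800 = 11.92 mol
V(O2) = nRT/P = 11.92 × 8.314 × 522.15 / 185 = 279.7 L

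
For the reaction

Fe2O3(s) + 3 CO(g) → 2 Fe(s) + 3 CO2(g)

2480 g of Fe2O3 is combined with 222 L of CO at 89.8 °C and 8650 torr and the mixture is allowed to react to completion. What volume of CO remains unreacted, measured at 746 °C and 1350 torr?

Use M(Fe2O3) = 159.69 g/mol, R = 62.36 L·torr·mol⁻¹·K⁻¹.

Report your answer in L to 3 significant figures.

n(Fe2O3) = 2480 / 159.69 = 15.53 mol
n(CO) = PV/RT = (8650 × 222) / (62.36 × 362.95) = 84.84 mol
For 15.53 mol Fe2O3, stoichiometry requires (3/1) × 15.53 = 46.59 mol CO; 84.84 mol is available, so Fe2O3 is limiting.
n(CO) consumed = (3/1) × 15.53 = 46.59 mol; remaining = 84.84 − 46.59 = 38.25 mol
V(CO) = nRT/P = 38.25 × 62.36 × 1019.15 / 1350 = 1801 L

1800 L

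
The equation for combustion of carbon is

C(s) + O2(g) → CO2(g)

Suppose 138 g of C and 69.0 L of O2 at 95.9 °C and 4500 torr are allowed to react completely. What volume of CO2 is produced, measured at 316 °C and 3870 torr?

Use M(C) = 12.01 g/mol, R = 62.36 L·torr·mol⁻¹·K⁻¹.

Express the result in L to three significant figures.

109 L

n(C) = 138 / 12.01 = 11.49 mol
n(O2) = PV/RT = (4500 × 69.0) / (62.36 × 369.05) = 13.49 mol
For 11.49 mol C, stoichiometry requires (1/1) × 11.49 = 11.49 mol O2; 13.49 mol is available, so C is limiting.
n(CO2) = (1/1) × 11.49 = 11.49 mol
V(CO2) = nRT/P = 11.49 × 62.36 × 589.15 / 3870 = 109.1 L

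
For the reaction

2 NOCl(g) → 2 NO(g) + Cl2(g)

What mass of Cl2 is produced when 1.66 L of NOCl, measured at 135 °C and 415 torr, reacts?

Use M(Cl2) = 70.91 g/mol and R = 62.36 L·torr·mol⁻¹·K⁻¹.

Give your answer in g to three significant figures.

n(NOCl) = PV/RT = (415 × 1.66) / (62.36 × 408.15) = 0.02707 mol
n(Cl2) = (1/2) × 0.02707 = 0.01354 mol
m(Cl2) = 0.01354 × 70.91 = 0.9601 g

0.960 g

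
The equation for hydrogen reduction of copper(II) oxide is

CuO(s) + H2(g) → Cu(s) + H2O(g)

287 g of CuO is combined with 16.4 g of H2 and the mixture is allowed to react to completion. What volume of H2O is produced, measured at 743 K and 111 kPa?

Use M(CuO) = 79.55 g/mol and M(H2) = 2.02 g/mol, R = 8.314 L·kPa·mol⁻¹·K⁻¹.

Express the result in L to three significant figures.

n(CuO) = 287 / 79.55 = 3.608 mol
n(H2) = 16.4 / 2.02 = 8.119 mol
For 3.608 mol CuO, stoichiometry requires (1/1) × 3.608 = 3.608 mol H2; 8.119 mol is available, so CuO is limiting.
n(H2O) = (1/1) × 3.608 = 3.608 mol
V(H2O) = nRT/P = 3.608 × 8.314 × 743 / 111 = 200.8 L

201 L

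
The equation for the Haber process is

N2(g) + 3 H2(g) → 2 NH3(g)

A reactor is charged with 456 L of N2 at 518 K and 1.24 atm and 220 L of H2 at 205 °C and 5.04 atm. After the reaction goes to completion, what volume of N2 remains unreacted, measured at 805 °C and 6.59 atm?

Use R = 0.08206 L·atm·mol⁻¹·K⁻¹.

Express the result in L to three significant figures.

52.1 L

n(N2) = PV/RT = (1.24 × 456) / (0.08206 × 518) = 13.30 mol
n(H2) = PV/RT = (5.04 × 220) / (0.08206 × 478.15) = 28.26 mol
For 13.30 mol N2, stoichiometry requires (3/1) × 13.30 = 39.90 mol H2; 28.26 mol is available, so H2 is limiting.
n(N2) consumed = (1/3) × 28.26 = 9.420 mol; remaining = 13.30 − 9.420 = 3.880 mol
V(N2) = nRT/P = 3.880 × 0.08206 × 1078.15 / 6.59 = 52.09 L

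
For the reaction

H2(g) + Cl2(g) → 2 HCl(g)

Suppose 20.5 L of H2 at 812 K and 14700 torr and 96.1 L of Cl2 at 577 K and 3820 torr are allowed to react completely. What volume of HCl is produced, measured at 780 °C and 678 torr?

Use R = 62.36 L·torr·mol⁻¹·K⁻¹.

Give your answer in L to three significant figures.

n(H2) = PV/RT = (14700 × 20.5) / (62.36 × 812) = 5.951 mol
n(Cl2) = PV/RT = (3820 × 96.1) / (62.36 × 577) = 10.20 mol
For 5.951 mol H2, stoichiometry requires (1/1) × 5.951 = 5.951 mol Cl2; 10.20 mol is available, so H2 is limiting.
n(HCl) = (2/1) × 5.951 = 11.90 mol
V(HCl) = nRT/P = 11.90 × 62.36 × 1053.15 / 678 = 1153 L

1150 L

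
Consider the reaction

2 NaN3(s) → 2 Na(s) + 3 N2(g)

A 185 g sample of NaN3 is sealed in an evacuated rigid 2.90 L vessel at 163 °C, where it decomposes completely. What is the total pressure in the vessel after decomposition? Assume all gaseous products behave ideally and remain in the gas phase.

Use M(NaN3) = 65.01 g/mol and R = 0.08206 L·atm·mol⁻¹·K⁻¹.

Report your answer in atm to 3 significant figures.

52.7 atm

n(NaN3) = 185 / 65.01 = 2.846 mol
n(gas produced) = (3/2) × 2.846 = 4.269 mol
P = nRT/V = 4.269 × 0.08206 × 436.15 / 2.90 = 52.69 atm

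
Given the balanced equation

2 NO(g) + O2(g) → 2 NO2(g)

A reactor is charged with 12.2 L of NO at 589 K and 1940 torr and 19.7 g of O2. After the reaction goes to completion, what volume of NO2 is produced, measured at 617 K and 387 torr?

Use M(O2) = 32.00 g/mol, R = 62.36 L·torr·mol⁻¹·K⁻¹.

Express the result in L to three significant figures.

n(NO) = PV/RT = (1940 × 12.2) / (62.36 × 589) = 0.6444 mol
n(O2) = 19.7 / 32.00 = 0.6156 mol
For 0.6444 mol NO, stoichiometry requires (1/2) × 0.6444 = 0.3222 mol O2; 0.6156 mol is available, so NO is limiting.
n(NO2) = (2/2) × 0.6444 = 0.6444 mol
V(NO2) = nRT/P = 0.6444 × 62.36 × 617 / 387 = 64.07 L

64.1 L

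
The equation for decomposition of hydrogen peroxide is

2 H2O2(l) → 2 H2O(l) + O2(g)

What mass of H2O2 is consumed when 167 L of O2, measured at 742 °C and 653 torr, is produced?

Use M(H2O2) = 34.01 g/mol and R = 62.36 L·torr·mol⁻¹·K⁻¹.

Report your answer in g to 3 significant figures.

n(O2) = PV/RT = (653 × 167) / (62.36 × 1015.15) = 1.723 mol
n(H2O2) = (2/1) × 1.723 = 3.446 mol
m(H2O2) = 3.446 × 34.01 = 117.2 g

117 g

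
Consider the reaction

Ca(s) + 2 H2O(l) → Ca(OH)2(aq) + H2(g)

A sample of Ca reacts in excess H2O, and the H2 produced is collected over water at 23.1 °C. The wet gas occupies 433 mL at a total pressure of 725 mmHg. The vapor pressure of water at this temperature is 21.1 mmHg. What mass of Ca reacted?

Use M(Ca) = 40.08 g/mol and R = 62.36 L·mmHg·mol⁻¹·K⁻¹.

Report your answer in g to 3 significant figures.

P(H2) = 725 − 21.1 = 703.9 mmHg
n(H2) = PV/RT = (703.9 × 0.4330) / (62.36 × 296.25) = 0.01650 mol
n(Ca) = (1/1) × 0.01650 = 0.01650 mol
m(Ca) = 0.01650 × 40.08 = 0.6613 g

0.661 g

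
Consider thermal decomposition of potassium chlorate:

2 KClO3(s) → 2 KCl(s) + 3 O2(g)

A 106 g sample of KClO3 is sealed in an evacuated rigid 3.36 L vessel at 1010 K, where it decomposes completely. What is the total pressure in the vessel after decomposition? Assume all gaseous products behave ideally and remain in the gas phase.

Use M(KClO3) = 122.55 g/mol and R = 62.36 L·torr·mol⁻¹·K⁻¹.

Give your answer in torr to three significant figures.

24300 torr

n(KClO3) = 106 / 122.55 = 0.8650 mol
n(gas produced) = (3/2) × 0.8650 = 1.297 mol
P = nRT/V = 1.297 × 62.36 × 1010 / 3.36 = 24310 torr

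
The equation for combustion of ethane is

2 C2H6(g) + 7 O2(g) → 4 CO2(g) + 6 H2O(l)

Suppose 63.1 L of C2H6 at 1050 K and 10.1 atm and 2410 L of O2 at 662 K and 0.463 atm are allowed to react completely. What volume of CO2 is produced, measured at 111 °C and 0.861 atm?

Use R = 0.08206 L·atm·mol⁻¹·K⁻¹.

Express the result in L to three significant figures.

430 L

n(C2H6) = PV/RT = (10.1 × 63.1) / (0.08206 × 1050) = 7.397 mol
n(O2) = PV/RT = (0.463 × 2410) / (0.08206 × 662) = 20.54 mol
For 7.397 mol C2H6, stoichiometry requires (7/2) × 7.397 = 25.89 mol O2; 20.54 mol is available, so O2 is limiting.
n(CO2) = (4/7) × 20.54 = 11.74 mol
V(CO2) = nRT/P = 11.74 × 0.08206 × 384.15 / 0.861 = 429.8 L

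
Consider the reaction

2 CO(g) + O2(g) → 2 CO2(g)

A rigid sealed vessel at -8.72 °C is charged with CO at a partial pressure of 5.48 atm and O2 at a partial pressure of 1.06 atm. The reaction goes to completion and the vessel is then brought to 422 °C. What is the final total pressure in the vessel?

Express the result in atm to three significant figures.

14.4 atm

With V and T fixed, P_i ∝ n_i, so the mole ratios apply directly to partial pressures at -8.72 °C.
P(O2) required for 5.48 atm of CO = (1/2) × 5.48 = 2.740 atm; available 1.06 atm, so O2 is limiting.
P(CO) remaining = 5.48 − (2/1) × 1.06 = 3.360 atm
P(gaseous products) = (2)/1 × 1.06 = 2.120 atm
P_total at -8.72 °C = 3.360 + 2.120 = 5.480 atm
Scaling to 422 °C: P = 5.480 × 695.15/264.43 = 14.41 atm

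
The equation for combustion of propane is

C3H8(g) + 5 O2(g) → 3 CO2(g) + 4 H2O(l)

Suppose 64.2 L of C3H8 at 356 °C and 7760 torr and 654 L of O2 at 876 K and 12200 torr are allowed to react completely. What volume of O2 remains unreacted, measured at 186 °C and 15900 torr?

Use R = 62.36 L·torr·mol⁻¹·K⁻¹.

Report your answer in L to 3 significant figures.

n(C3H8) = PV/RT = (7760 × 64.2) / (62.36 × 629.15) = 12.70 mol
n(O2) = PV/RT = (12200 × 654) / (62.36 × 876) = 146.1 mol
For 12.70 mol C3H8, stoichiometry requires (5/1) × 12.70 = 63.50 mol O2; 146.1 mol is available, so C3H8 is limiting.
n(O2) consumed = (5/1) × 12.70 = 63.50 mol; remaining = 146.1 − 63.50 = 82.60 mol
V(O2) = nRT/P = 82.60 × 62.36 × 459.15 / 15900 = 148.7 L

149 L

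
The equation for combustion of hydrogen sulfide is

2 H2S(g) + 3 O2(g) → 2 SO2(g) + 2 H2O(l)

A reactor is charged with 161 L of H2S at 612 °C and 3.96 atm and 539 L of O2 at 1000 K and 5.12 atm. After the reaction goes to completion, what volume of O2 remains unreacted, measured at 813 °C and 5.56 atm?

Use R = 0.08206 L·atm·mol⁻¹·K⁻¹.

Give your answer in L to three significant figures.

n(H2S) = PV/RT = (3.96 × 161) / (0.08206 × 885.15) = 8.778 mol
n(O2) = PV/RT = (5.12 × 539) / (0.08206 × 1000) = 33.63 mol
For 8.778 mol H2S, stoichiometry requires (3/2) × 8.778 = 13.17 mol O2; 33.63 mol is available, so H2S is limiting.
n(O2) consumed = (3/2) × 8.778 = 13.17 mol; remaining = 33.63 − 13.17 = 20.46 mol
V(O2) = nRT/P = 20.46 × 0.08206 × 1086.15 / 5.56 = 328.0 L

328 L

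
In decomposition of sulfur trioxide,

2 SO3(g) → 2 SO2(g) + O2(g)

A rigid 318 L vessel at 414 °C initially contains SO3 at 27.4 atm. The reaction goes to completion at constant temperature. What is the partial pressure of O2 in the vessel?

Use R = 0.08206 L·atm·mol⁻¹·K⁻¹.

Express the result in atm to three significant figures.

13.7 atm

n(SO3)₀ = PV/RT = (27.4 × 318) / (0.08206 × 687.15) = 154.5 mol
n(O2) = (1/2) × 154.5 = 77.25 mol
P(O2) = nRT/V = 77.25 × 0.08206 × 687.15 / 318 = 13.70 atm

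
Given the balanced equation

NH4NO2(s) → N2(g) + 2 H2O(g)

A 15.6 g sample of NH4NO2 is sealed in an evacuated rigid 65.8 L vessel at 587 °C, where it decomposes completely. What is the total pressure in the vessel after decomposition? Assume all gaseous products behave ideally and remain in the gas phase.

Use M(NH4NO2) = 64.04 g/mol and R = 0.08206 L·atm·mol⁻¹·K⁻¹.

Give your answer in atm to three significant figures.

0.784 atm

n(NH4NO2) = 15.6 / 64.04 = 0.2436 mol
n(gas produced) = (3/1) × 0.2436 = 0.7308 mol
P = nRT/V = 0.7308 × 0.08206 × 860.15 / 65.8 = 0.7839 atm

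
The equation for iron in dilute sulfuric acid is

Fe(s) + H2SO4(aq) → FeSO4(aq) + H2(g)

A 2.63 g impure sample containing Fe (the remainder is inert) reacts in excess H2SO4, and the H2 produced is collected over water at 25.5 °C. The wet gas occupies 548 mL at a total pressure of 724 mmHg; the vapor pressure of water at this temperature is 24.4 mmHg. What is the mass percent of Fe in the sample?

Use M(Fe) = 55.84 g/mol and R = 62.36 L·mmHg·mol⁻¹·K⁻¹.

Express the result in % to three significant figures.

P(H2) = 724 − 24.4 = 699.6 mmHg
n(H2) = PV/RT = (699.6 × 0.5480) / (62.36 × 298.65) = 0.02059 mol
n(Fe) = (1/1) × 0.02059 = 0.02059 mol
m(Fe) = 0.02059 × 55.84 = 1.150 g
%Fe = 1.150 / 2.63 × 100 = 43.73%

43.7 %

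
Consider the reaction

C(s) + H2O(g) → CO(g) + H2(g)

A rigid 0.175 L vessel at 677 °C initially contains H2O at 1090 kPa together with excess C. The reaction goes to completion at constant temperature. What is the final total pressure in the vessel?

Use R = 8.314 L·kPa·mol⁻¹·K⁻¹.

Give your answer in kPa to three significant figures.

Rigid vessel, constant T ⇒ P scales with total gas moles (1 → 2).
P_final = (2/1) × 1090 = 2180 kPa

2180 kPa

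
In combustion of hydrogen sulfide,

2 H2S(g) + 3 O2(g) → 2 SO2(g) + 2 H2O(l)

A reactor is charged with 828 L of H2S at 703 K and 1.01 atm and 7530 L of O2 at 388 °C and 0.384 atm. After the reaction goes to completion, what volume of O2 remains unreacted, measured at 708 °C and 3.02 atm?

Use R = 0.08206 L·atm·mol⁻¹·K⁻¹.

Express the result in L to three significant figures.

n(H2S) = PV/RT = (1.01 × 828) / (0.08206 × 703) = 14.50 mol
n(O2) = PV/RT = (0.384 × 7530) / (0.08206 × 661.15) = 53.30 mol
For 14.50 mol H2S, stoichiometry requires (3/2) × 14.50 = 21.75 mol O2; 53.30 mol is available, so H2S is limiting.
n(O2) consumed = (3/2) × 14.50 = 21.75 mol; remaining = 53.30 − 21.75 = 31.55 mol
V(O2) = nRT/P = 31.55 × 0.08206 × 981.15 / 3.02 = 841.1 L

841 L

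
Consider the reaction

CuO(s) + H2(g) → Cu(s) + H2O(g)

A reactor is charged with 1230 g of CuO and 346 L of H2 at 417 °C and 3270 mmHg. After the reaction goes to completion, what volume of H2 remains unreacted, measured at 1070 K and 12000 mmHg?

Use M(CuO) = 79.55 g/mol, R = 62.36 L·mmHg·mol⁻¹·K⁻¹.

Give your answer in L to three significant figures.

60.2 L

n(CuO) = 1230 / 79.55 = 15.46 mol
n(H2) = PV/RT = (3270 × 346) / (62.36 × 690.15) = 26.29 mol
For 15.46 mol CuO, stoichiometry requires (1/1) × 15.46 = 15.46 mol H2; 26.29 mol is available, so CuO is limiting.
n(H2) consumed = (1/1) × 15.46 = 15.46 mol; remaining = 26.29 − 15.46 = 10.83 mol
V(H2) = nRT/P = 10.83 × 62.36 × 1070 / 12000 = 60.22 L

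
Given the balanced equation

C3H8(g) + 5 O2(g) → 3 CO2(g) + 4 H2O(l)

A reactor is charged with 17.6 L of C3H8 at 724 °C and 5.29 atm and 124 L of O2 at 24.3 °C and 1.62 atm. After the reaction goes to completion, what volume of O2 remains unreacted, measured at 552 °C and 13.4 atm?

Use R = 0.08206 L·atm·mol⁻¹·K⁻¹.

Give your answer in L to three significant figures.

n(C3H8) = PV/RT = (5.29 × 17.6) / (0.08206 × 997.15) = 1.138 mol
n(O2) = PV/RT = (1.62 × 124) / (0.08206 × 297.45) = 8.230 mol
For 1.138 mol C3H8, stoichiometry requires (5/1) × 1.138 = 5.690 mol O2; 8.230 mol is available, so C3H8 is limiting.
n(O2) consumed = (5/1) × 1.138 = 5.690 mol; remaining = 8.230 − 5.690 = 2.540 mol
V(O2) = nRT/P = 2.540 × 0.08206 × 825.15 / 13.4 = 12.83 L

12.8 L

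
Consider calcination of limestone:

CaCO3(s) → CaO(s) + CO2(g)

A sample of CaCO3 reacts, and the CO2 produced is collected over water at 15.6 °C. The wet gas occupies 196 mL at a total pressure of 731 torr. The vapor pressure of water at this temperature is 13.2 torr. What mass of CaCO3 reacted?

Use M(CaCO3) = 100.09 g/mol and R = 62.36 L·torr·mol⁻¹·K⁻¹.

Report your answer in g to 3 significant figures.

P(CO2) = 731 − 13.2 = 717.8 torr
n(CO2) = PV/RT = (717.8 × 0.1960) / (62.36 × 288.75) = 0.007813 mol
n(CaCO3) = (1/1) × 0.007813 = 0.007813 mol
m(CaCO3) = 0.007813 × 100.09 = 0.7820 g

0.782 g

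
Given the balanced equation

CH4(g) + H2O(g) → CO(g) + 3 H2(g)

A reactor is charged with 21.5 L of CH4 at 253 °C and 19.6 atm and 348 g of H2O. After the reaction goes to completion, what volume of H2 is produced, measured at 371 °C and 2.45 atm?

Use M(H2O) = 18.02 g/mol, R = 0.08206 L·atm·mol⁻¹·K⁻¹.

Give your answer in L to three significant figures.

632 L

n(CH4) = PV/RT = (19.6 × 21.5) / (0.08206 × 526.15) = 9.760 mol
n(H2O) = 348 / 18.02 = 19.31 mol
For 9.760 mol CH4, stoichiometry requires (1/1) × 9.760 = 9.760 mol H2O; 19.31 mol is available, so CH4 is limiting.
n(H2) = (3/1) × 9.760 = 29.28 mol
V(H2) = nRT/P = 29.28 × 0.08206 × 644.15 / 2.45 = 631.7 L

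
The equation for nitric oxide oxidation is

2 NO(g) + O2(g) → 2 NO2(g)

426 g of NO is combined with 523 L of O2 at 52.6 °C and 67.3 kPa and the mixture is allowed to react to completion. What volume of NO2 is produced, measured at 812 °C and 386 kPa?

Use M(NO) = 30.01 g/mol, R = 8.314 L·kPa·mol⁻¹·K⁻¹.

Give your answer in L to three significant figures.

n(NO) = 426 / 30.01 = 14.20 mol
n(O2) = PV/RT = (67.3 × 523) / (8.314 × 325.75) = 13.00 mol
For 14.20 mol NO, stoichiometry requires (1/2) × 14.20 = 7.100 mol O2; 13.00 mol is available, so NO is limiting.
n(NO2) = (2/2) × 14.20 = 14.20 mol
V(NO2) = nRT/P = 14.20 × 8.314 × 1085.15 / 386 = 331.9 L

332 L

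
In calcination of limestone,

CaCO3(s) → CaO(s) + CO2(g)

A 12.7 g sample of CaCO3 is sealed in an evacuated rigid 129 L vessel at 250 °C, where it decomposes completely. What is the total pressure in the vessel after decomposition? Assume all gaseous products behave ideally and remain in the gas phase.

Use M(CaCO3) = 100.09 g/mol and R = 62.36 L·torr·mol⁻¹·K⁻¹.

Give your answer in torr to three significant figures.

n(CaCO3) = 12.7 / 100.09 = 0.1269 mol
n(gas produced) = (1/1) × 0.1269 = 0.1269 mol
P = nRT/V = 0.1269 × 62.36 × 523.15 / 129 = 32.09 torr

32.1 torr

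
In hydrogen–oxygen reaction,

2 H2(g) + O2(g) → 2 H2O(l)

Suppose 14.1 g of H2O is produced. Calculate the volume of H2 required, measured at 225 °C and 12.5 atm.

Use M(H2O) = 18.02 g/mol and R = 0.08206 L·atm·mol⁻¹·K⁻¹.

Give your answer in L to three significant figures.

2.56 L

n(H2O) = 14.10 / 18.02 = 0.7825 mol
n(H2) = (2/2) × 0.7825 = 0.7825 mol
V = nRT/P = 0.7825 × 0.08206 × 498.15 / 12.5 = 2.559 L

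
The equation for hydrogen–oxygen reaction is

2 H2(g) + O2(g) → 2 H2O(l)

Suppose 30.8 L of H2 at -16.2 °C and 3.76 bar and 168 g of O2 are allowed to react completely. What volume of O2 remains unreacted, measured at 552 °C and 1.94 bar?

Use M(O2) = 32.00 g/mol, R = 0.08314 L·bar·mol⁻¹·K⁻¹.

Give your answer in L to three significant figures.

89.8 L

n(H2) = PV/RT = (3.76 × 30.8) / (0.08314 × 256.95) = 5.421 mol
n(O2) = 168 / 32.00 = 5.250 mol
For 5.421 mol H2, stoichiometry requires (1/2) × 5.421 = 2.711 mol O2; 5.250 mol is available, so H2 is limiting.
n(O2) consumed = (1/2) × 5.421 = 2.711 mol; remaining = 5.250 − 2.711 = 2.539 mol
V(O2) = nRT/P = 2.539 × 0.08314 × 825.15 / 1.94 = 89.79 L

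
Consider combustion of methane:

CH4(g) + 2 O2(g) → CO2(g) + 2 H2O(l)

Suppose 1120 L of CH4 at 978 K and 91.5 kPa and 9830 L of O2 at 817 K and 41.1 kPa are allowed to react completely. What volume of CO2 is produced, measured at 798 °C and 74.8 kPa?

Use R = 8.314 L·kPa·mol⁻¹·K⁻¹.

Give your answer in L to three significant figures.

1500 L

n(CH4) = PV/RT = (91.5 × 1120) / (8.314 × 978) = 12.60 mol
n(O2) = PV/RT = (41.1 × 9830) / (8.314 × 817) = 59.48 mol
For 12.60 mol CH4, stoichiometry requires (2/1) × 12.60 = 25.20 mol O2; 59.48 mol is available, so CH4 is limiting.
n(CO2) = (1/1) × 12.60 = 12.60 mol
V(CO2) = nRT/P = 12.60 × 8.314 × 1071.15 / 74.8 = 1500 L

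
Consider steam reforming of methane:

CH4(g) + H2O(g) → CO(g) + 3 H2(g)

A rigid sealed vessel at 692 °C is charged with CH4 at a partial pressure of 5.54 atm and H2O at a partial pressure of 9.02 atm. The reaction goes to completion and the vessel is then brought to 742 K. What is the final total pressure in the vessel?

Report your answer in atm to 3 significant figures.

19.7 atm

At constant V, partial pressures at 692 °C are proportional to moles, so apply stoichiometry directly to pressures.
P(H2O) required for 5.54 atm of CH4 = (1/1) × 5.54 = 5.540 atm; available 9.02 atm, so CH4 is limiting.
P(H2O) remaining = 9.02 − (1/1) × 5.54 = 3.480 atm
P(gaseous products) = (1+3)/1 × 5.54 = 22.16 atm
P_total at 692 °C = 3.480 + 22.16 = 25.64 atm
Scaling to 742 K: P = 25.64 × 742/965.15 = 19.71 atm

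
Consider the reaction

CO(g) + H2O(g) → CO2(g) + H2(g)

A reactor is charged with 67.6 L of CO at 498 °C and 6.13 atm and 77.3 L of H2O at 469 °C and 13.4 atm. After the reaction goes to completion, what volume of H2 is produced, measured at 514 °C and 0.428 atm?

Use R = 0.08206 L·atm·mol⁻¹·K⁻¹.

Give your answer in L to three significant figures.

988 L

n(CO) = PV/RT = (6.13 × 67.6) / (0.08206 × 771.15) = 6.548 mol
n(H2O) = PV/RT = (13.4 × 77.3) / (0.08206 × 742.15) = 17.01 mol
For 6.548 mol CO, stoichiometry requires (1/1) × 6.548 = 6.548 mol H2O; 17.01 mol is available, so CO is limiting.
n(H2) = (1/1) × 6.548 = 6.548 mol
V(H2) = nRT/P = 6.548 × 0.08206 × 787.15 / 0.428 = 988.2 L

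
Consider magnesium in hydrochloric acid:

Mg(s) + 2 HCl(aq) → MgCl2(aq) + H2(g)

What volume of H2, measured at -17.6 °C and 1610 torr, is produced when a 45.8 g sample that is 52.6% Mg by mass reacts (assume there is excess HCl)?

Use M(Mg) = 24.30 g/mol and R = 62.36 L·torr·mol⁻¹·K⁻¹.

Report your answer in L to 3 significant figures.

9.81 L

mass of Mg = 45.8 × 52.6/100 = 24.09 g
n(Mg) = 24.09 / 24.30 = 0.9914 mol
n(H2) = (1/1) × 0.9914 = 0.9914 mol
V = nRT/P = 0.9914 × 62.36 × 255.55 / 1610 = 9.813 L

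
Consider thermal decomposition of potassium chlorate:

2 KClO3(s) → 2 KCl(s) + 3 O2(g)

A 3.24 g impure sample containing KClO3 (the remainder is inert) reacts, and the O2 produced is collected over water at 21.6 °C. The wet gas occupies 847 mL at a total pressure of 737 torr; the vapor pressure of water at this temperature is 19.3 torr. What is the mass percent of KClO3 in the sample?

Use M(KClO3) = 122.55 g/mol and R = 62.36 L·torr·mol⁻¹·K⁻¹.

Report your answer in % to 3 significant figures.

P(O2) = 737 − 19.3 = 717.7 torr
n(O2) = PV/RT = (717.7 × 0.8470) / (62.36 × 294.75) = 0.03307 mol
n(KClO3) = (2/3) × 0.03307 = 0.02205 mol
m(KClO3) = 0.02205 × 122.55 = 2.702 g
%KClO3 = 2.702 / 3.24 × 100 = 83.40%

83.4 %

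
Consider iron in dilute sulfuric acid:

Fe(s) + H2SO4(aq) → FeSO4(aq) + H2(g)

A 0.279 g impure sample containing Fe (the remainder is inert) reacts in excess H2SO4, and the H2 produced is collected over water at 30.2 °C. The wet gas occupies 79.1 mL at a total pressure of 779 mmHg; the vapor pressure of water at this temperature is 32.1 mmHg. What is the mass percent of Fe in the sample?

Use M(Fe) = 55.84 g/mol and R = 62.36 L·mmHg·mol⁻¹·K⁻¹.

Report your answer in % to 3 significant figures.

62.5 %

P(H2) = 779 − 32.1 = 746.9 mmHg
n(H2) = PV/RT = (746.9 × 0.07910) / (62.36 × 303.35) = 0.003123 mol
n(Fe) = (1/1) × 0.003123 = 0.003123 mol
m(Fe) = 0.003123 × 55.84 = 0.1744 g
%Fe = 0.1744 / 0.279 × 100 = 62.51%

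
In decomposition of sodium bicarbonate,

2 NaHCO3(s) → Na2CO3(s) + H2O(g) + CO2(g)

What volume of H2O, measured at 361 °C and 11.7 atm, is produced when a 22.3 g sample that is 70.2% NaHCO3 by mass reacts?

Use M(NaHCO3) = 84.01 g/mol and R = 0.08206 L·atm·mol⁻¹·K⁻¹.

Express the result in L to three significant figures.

0.414 L

mass of NaHCO3 = 22.3 × 70.2/100 = 15.65 g
n(NaHCO3) = 15.65 / 84.01 = 0.1863 mol
n(H2O) = (1/2) × 0.1863 = 0.09315 mol
V = nRT/P = 0.09315 × 0.08206 × 634.15 / 11.7 = 0.4143 L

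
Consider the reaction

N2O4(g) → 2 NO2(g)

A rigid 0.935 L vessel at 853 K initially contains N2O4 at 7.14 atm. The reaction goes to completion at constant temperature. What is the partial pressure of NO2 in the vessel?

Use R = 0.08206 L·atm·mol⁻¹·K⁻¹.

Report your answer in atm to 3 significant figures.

n(N2O4)₀ = PV/RT = (7.14 × 0.935) / (0.08206 × 853) = 0.09537 mol
n(NO2) = (2/1) × 0.09537 = 0.1907 mol
P(NO2) = nRT/V = 0.1907 × 0.08206 × 853 / 0.935 = 14.28 atm

14.3 atm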